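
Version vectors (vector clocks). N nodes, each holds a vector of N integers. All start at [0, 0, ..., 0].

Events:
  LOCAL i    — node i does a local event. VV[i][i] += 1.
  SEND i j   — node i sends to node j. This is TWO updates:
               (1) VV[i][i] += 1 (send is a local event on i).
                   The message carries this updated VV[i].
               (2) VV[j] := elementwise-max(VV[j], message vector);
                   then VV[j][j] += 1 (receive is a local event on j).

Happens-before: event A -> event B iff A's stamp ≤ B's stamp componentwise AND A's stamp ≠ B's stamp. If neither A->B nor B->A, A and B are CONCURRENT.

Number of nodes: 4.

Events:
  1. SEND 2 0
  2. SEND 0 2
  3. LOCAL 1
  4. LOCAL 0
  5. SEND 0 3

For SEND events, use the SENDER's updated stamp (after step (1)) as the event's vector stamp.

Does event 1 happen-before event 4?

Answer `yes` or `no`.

Initial: VV[0]=[0, 0, 0, 0]
Initial: VV[1]=[0, 0, 0, 0]
Initial: VV[2]=[0, 0, 0, 0]
Initial: VV[3]=[0, 0, 0, 0]
Event 1: SEND 2->0: VV[2][2]++ -> VV[2]=[0, 0, 1, 0], msg_vec=[0, 0, 1, 0]; VV[0]=max(VV[0],msg_vec) then VV[0][0]++ -> VV[0]=[1, 0, 1, 0]
Event 2: SEND 0->2: VV[0][0]++ -> VV[0]=[2, 0, 1, 0], msg_vec=[2, 0, 1, 0]; VV[2]=max(VV[2],msg_vec) then VV[2][2]++ -> VV[2]=[2, 0, 2, 0]
Event 3: LOCAL 1: VV[1][1]++ -> VV[1]=[0, 1, 0, 0]
Event 4: LOCAL 0: VV[0][0]++ -> VV[0]=[3, 0, 1, 0]
Event 5: SEND 0->3: VV[0][0]++ -> VV[0]=[4, 0, 1, 0], msg_vec=[4, 0, 1, 0]; VV[3]=max(VV[3],msg_vec) then VV[3][3]++ -> VV[3]=[4, 0, 1, 1]
Event 1 stamp: [0, 0, 1, 0]
Event 4 stamp: [3, 0, 1, 0]
[0, 0, 1, 0] <= [3, 0, 1, 0]? True. Equal? False. Happens-before: True

Answer: yes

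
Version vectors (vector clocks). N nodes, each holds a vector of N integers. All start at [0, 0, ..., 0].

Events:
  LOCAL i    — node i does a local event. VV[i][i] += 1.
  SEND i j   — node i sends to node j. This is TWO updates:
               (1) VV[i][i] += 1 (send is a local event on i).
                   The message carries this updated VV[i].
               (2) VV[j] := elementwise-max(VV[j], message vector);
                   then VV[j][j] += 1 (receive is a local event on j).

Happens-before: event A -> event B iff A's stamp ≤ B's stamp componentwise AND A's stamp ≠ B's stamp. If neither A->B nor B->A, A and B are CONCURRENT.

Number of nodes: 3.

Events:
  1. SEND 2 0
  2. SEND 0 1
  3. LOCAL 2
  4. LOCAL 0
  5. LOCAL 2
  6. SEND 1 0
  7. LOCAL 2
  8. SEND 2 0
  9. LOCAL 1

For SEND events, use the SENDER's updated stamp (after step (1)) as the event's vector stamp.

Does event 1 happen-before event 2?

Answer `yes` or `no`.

Answer: yes

Derivation:
Initial: VV[0]=[0, 0, 0]
Initial: VV[1]=[0, 0, 0]
Initial: VV[2]=[0, 0, 0]
Event 1: SEND 2->0: VV[2][2]++ -> VV[2]=[0, 0, 1], msg_vec=[0, 0, 1]; VV[0]=max(VV[0],msg_vec) then VV[0][0]++ -> VV[0]=[1, 0, 1]
Event 2: SEND 0->1: VV[0][0]++ -> VV[0]=[2, 0, 1], msg_vec=[2, 0, 1]; VV[1]=max(VV[1],msg_vec) then VV[1][1]++ -> VV[1]=[2, 1, 1]
Event 3: LOCAL 2: VV[2][2]++ -> VV[2]=[0, 0, 2]
Event 4: LOCAL 0: VV[0][0]++ -> VV[0]=[3, 0, 1]
Event 5: LOCAL 2: VV[2][2]++ -> VV[2]=[0, 0, 3]
Event 6: SEND 1->0: VV[1][1]++ -> VV[1]=[2, 2, 1], msg_vec=[2, 2, 1]; VV[0]=max(VV[0],msg_vec) then VV[0][0]++ -> VV[0]=[4, 2, 1]
Event 7: LOCAL 2: VV[2][2]++ -> VV[2]=[0, 0, 4]
Event 8: SEND 2->0: VV[2][2]++ -> VV[2]=[0, 0, 5], msg_vec=[0, 0, 5]; VV[0]=max(VV[0],msg_vec) then VV[0][0]++ -> VV[0]=[5, 2, 5]
Event 9: LOCAL 1: VV[1][1]++ -> VV[1]=[2, 3, 1]
Event 1 stamp: [0, 0, 1]
Event 2 stamp: [2, 0, 1]
[0, 0, 1] <= [2, 0, 1]? True. Equal? False. Happens-before: True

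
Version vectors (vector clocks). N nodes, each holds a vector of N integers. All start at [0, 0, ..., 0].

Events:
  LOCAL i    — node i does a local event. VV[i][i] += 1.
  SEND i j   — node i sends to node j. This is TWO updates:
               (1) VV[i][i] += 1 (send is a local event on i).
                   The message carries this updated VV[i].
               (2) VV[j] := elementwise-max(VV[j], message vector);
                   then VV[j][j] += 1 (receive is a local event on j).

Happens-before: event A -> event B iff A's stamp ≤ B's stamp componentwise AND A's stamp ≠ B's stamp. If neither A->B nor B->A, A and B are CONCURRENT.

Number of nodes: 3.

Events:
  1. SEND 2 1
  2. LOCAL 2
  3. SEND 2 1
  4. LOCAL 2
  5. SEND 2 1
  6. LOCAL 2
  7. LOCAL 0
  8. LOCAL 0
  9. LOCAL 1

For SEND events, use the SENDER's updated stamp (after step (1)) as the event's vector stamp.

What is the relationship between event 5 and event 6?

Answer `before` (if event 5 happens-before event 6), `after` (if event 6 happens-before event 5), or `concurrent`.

Initial: VV[0]=[0, 0, 0]
Initial: VV[1]=[0, 0, 0]
Initial: VV[2]=[0, 0, 0]
Event 1: SEND 2->1: VV[2][2]++ -> VV[2]=[0, 0, 1], msg_vec=[0, 0, 1]; VV[1]=max(VV[1],msg_vec) then VV[1][1]++ -> VV[1]=[0, 1, 1]
Event 2: LOCAL 2: VV[2][2]++ -> VV[2]=[0, 0, 2]
Event 3: SEND 2->1: VV[2][2]++ -> VV[2]=[0, 0, 3], msg_vec=[0, 0, 3]; VV[1]=max(VV[1],msg_vec) then VV[1][1]++ -> VV[1]=[0, 2, 3]
Event 4: LOCAL 2: VV[2][2]++ -> VV[2]=[0, 0, 4]
Event 5: SEND 2->1: VV[2][2]++ -> VV[2]=[0, 0, 5], msg_vec=[0, 0, 5]; VV[1]=max(VV[1],msg_vec) then VV[1][1]++ -> VV[1]=[0, 3, 5]
Event 6: LOCAL 2: VV[2][2]++ -> VV[2]=[0, 0, 6]
Event 7: LOCAL 0: VV[0][0]++ -> VV[0]=[1, 0, 0]
Event 8: LOCAL 0: VV[0][0]++ -> VV[0]=[2, 0, 0]
Event 9: LOCAL 1: VV[1][1]++ -> VV[1]=[0, 4, 5]
Event 5 stamp: [0, 0, 5]
Event 6 stamp: [0, 0, 6]
[0, 0, 5] <= [0, 0, 6]? True
[0, 0, 6] <= [0, 0, 5]? False
Relation: before

Answer: before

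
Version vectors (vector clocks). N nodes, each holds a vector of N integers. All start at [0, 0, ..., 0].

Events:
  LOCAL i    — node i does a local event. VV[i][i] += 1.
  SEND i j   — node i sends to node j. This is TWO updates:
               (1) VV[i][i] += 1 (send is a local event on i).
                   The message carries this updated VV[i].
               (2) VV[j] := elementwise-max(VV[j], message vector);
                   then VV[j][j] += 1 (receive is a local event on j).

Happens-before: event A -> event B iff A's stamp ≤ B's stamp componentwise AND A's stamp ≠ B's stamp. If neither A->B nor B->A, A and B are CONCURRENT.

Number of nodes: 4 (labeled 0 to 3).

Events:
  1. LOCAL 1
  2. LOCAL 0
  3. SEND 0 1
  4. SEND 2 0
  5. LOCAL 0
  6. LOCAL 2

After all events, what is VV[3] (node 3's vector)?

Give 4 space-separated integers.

Initial: VV[0]=[0, 0, 0, 0]
Initial: VV[1]=[0, 0, 0, 0]
Initial: VV[2]=[0, 0, 0, 0]
Initial: VV[3]=[0, 0, 0, 0]
Event 1: LOCAL 1: VV[1][1]++ -> VV[1]=[0, 1, 0, 0]
Event 2: LOCAL 0: VV[0][0]++ -> VV[0]=[1, 0, 0, 0]
Event 3: SEND 0->1: VV[0][0]++ -> VV[0]=[2, 0, 0, 0], msg_vec=[2, 0, 0, 0]; VV[1]=max(VV[1],msg_vec) then VV[1][1]++ -> VV[1]=[2, 2, 0, 0]
Event 4: SEND 2->0: VV[2][2]++ -> VV[2]=[0, 0, 1, 0], msg_vec=[0, 0, 1, 0]; VV[0]=max(VV[0],msg_vec) then VV[0][0]++ -> VV[0]=[3, 0, 1, 0]
Event 5: LOCAL 0: VV[0][0]++ -> VV[0]=[4, 0, 1, 0]
Event 6: LOCAL 2: VV[2][2]++ -> VV[2]=[0, 0, 2, 0]
Final vectors: VV[0]=[4, 0, 1, 0]; VV[1]=[2, 2, 0, 0]; VV[2]=[0, 0, 2, 0]; VV[3]=[0, 0, 0, 0]

Answer: 0 0 0 0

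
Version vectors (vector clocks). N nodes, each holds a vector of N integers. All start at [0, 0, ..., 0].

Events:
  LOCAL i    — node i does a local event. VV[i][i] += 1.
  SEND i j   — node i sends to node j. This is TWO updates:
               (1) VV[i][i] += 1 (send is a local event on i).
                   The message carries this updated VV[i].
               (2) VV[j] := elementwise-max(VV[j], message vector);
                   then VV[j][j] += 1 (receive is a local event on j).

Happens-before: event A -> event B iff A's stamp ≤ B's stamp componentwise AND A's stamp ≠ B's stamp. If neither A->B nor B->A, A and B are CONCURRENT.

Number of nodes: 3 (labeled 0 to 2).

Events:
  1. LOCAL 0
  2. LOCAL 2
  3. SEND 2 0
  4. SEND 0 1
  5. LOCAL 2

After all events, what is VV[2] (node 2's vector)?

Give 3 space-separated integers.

Answer: 0 0 3

Derivation:
Initial: VV[0]=[0, 0, 0]
Initial: VV[1]=[0, 0, 0]
Initial: VV[2]=[0, 0, 0]
Event 1: LOCAL 0: VV[0][0]++ -> VV[0]=[1, 0, 0]
Event 2: LOCAL 2: VV[2][2]++ -> VV[2]=[0, 0, 1]
Event 3: SEND 2->0: VV[2][2]++ -> VV[2]=[0, 0, 2], msg_vec=[0, 0, 2]; VV[0]=max(VV[0],msg_vec) then VV[0][0]++ -> VV[0]=[2, 0, 2]
Event 4: SEND 0->1: VV[0][0]++ -> VV[0]=[3, 0, 2], msg_vec=[3, 0, 2]; VV[1]=max(VV[1],msg_vec) then VV[1][1]++ -> VV[1]=[3, 1, 2]
Event 5: LOCAL 2: VV[2][2]++ -> VV[2]=[0, 0, 3]
Final vectors: VV[0]=[3, 0, 2]; VV[1]=[3, 1, 2]; VV[2]=[0, 0, 3]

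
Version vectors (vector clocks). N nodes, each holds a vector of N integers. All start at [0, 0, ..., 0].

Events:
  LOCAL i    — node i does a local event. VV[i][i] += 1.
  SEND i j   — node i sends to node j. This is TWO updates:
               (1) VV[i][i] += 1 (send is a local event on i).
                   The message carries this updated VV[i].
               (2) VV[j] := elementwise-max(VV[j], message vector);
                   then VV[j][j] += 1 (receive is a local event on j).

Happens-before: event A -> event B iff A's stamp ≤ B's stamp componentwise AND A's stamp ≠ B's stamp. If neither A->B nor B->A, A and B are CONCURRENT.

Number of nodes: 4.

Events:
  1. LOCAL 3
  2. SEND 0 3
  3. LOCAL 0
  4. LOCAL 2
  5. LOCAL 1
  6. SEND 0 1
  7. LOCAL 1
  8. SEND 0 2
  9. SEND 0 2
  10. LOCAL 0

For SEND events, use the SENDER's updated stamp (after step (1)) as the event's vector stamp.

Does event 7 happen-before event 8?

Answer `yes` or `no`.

Initial: VV[0]=[0, 0, 0, 0]
Initial: VV[1]=[0, 0, 0, 0]
Initial: VV[2]=[0, 0, 0, 0]
Initial: VV[3]=[0, 0, 0, 0]
Event 1: LOCAL 3: VV[3][3]++ -> VV[3]=[0, 0, 0, 1]
Event 2: SEND 0->3: VV[0][0]++ -> VV[0]=[1, 0, 0, 0], msg_vec=[1, 0, 0, 0]; VV[3]=max(VV[3],msg_vec) then VV[3][3]++ -> VV[3]=[1, 0, 0, 2]
Event 3: LOCAL 0: VV[0][0]++ -> VV[0]=[2, 0, 0, 0]
Event 4: LOCAL 2: VV[2][2]++ -> VV[2]=[0, 0, 1, 0]
Event 5: LOCAL 1: VV[1][1]++ -> VV[1]=[0, 1, 0, 0]
Event 6: SEND 0->1: VV[0][0]++ -> VV[0]=[3, 0, 0, 0], msg_vec=[3, 0, 0, 0]; VV[1]=max(VV[1],msg_vec) then VV[1][1]++ -> VV[1]=[3, 2, 0, 0]
Event 7: LOCAL 1: VV[1][1]++ -> VV[1]=[3, 3, 0, 0]
Event 8: SEND 0->2: VV[0][0]++ -> VV[0]=[4, 0, 0, 0], msg_vec=[4, 0, 0, 0]; VV[2]=max(VV[2],msg_vec) then VV[2][2]++ -> VV[2]=[4, 0, 2, 0]
Event 9: SEND 0->2: VV[0][0]++ -> VV[0]=[5, 0, 0, 0], msg_vec=[5, 0, 0, 0]; VV[2]=max(VV[2],msg_vec) then VV[2][2]++ -> VV[2]=[5, 0, 3, 0]
Event 10: LOCAL 0: VV[0][0]++ -> VV[0]=[6, 0, 0, 0]
Event 7 stamp: [3, 3, 0, 0]
Event 8 stamp: [4, 0, 0, 0]
[3, 3, 0, 0] <= [4, 0, 0, 0]? False. Equal? False. Happens-before: False

Answer: no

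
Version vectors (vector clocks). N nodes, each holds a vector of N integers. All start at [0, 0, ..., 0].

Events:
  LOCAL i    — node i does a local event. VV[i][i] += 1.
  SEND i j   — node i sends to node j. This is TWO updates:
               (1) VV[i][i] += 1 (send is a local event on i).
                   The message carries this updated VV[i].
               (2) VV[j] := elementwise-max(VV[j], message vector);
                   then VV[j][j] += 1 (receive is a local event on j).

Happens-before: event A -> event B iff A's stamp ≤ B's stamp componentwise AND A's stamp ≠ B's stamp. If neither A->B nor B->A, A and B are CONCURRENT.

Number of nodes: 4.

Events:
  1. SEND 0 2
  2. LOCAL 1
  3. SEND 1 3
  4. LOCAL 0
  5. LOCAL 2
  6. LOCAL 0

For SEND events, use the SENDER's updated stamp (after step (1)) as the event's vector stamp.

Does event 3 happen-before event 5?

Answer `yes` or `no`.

Answer: no

Derivation:
Initial: VV[0]=[0, 0, 0, 0]
Initial: VV[1]=[0, 0, 0, 0]
Initial: VV[2]=[0, 0, 0, 0]
Initial: VV[3]=[0, 0, 0, 0]
Event 1: SEND 0->2: VV[0][0]++ -> VV[0]=[1, 0, 0, 0], msg_vec=[1, 0, 0, 0]; VV[2]=max(VV[2],msg_vec) then VV[2][2]++ -> VV[2]=[1, 0, 1, 0]
Event 2: LOCAL 1: VV[1][1]++ -> VV[1]=[0, 1, 0, 0]
Event 3: SEND 1->3: VV[1][1]++ -> VV[1]=[0, 2, 0, 0], msg_vec=[0, 2, 0, 0]; VV[3]=max(VV[3],msg_vec) then VV[3][3]++ -> VV[3]=[0, 2, 0, 1]
Event 4: LOCAL 0: VV[0][0]++ -> VV[0]=[2, 0, 0, 0]
Event 5: LOCAL 2: VV[2][2]++ -> VV[2]=[1, 0, 2, 0]
Event 6: LOCAL 0: VV[0][0]++ -> VV[0]=[3, 0, 0, 0]
Event 3 stamp: [0, 2, 0, 0]
Event 5 stamp: [1, 0, 2, 0]
[0, 2, 0, 0] <= [1, 0, 2, 0]? False. Equal? False. Happens-before: False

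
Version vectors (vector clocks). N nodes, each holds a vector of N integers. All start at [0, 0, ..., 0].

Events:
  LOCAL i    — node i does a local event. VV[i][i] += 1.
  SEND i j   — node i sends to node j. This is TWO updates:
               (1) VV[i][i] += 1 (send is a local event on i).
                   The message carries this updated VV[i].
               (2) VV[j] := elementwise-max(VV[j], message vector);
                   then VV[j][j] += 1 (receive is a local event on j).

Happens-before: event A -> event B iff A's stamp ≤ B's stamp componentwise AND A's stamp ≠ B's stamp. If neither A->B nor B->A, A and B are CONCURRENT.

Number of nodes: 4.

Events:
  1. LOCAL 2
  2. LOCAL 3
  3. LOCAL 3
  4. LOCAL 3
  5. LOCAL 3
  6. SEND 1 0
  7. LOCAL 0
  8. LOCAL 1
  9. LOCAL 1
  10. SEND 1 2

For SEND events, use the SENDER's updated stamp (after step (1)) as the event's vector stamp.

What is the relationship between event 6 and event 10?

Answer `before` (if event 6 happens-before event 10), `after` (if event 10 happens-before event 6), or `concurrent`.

Initial: VV[0]=[0, 0, 0, 0]
Initial: VV[1]=[0, 0, 0, 0]
Initial: VV[2]=[0, 0, 0, 0]
Initial: VV[3]=[0, 0, 0, 0]
Event 1: LOCAL 2: VV[2][2]++ -> VV[2]=[0, 0, 1, 0]
Event 2: LOCAL 3: VV[3][3]++ -> VV[3]=[0, 0, 0, 1]
Event 3: LOCAL 3: VV[3][3]++ -> VV[3]=[0, 0, 0, 2]
Event 4: LOCAL 3: VV[3][3]++ -> VV[3]=[0, 0, 0, 3]
Event 5: LOCAL 3: VV[3][3]++ -> VV[3]=[0, 0, 0, 4]
Event 6: SEND 1->0: VV[1][1]++ -> VV[1]=[0, 1, 0, 0], msg_vec=[0, 1, 0, 0]; VV[0]=max(VV[0],msg_vec) then VV[0][0]++ -> VV[0]=[1, 1, 0, 0]
Event 7: LOCAL 0: VV[0][0]++ -> VV[0]=[2, 1, 0, 0]
Event 8: LOCAL 1: VV[1][1]++ -> VV[1]=[0, 2, 0, 0]
Event 9: LOCAL 1: VV[1][1]++ -> VV[1]=[0, 3, 0, 0]
Event 10: SEND 1->2: VV[1][1]++ -> VV[1]=[0, 4, 0, 0], msg_vec=[0, 4, 0, 0]; VV[2]=max(VV[2],msg_vec) then VV[2][2]++ -> VV[2]=[0, 4, 2, 0]
Event 6 stamp: [0, 1, 0, 0]
Event 10 stamp: [0, 4, 0, 0]
[0, 1, 0, 0] <= [0, 4, 0, 0]? True
[0, 4, 0, 0] <= [0, 1, 0, 0]? False
Relation: before

Answer: before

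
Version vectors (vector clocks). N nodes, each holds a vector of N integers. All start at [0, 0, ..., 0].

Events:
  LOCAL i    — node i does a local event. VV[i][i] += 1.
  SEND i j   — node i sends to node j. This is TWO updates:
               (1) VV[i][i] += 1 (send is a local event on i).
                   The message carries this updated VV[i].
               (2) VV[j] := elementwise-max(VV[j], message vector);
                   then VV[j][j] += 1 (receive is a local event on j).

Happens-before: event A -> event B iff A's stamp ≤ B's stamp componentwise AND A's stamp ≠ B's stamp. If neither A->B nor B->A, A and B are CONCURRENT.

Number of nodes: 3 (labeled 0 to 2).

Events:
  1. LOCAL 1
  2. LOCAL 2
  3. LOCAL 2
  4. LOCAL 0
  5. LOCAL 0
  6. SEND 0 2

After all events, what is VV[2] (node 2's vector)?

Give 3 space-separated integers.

Initial: VV[0]=[0, 0, 0]
Initial: VV[1]=[0, 0, 0]
Initial: VV[2]=[0, 0, 0]
Event 1: LOCAL 1: VV[1][1]++ -> VV[1]=[0, 1, 0]
Event 2: LOCAL 2: VV[2][2]++ -> VV[2]=[0, 0, 1]
Event 3: LOCAL 2: VV[2][2]++ -> VV[2]=[0, 0, 2]
Event 4: LOCAL 0: VV[0][0]++ -> VV[0]=[1, 0, 0]
Event 5: LOCAL 0: VV[0][0]++ -> VV[0]=[2, 0, 0]
Event 6: SEND 0->2: VV[0][0]++ -> VV[0]=[3, 0, 0], msg_vec=[3, 0, 0]; VV[2]=max(VV[2],msg_vec) then VV[2][2]++ -> VV[2]=[3, 0, 3]
Final vectors: VV[0]=[3, 0, 0]; VV[1]=[0, 1, 0]; VV[2]=[3, 0, 3]

Answer: 3 0 3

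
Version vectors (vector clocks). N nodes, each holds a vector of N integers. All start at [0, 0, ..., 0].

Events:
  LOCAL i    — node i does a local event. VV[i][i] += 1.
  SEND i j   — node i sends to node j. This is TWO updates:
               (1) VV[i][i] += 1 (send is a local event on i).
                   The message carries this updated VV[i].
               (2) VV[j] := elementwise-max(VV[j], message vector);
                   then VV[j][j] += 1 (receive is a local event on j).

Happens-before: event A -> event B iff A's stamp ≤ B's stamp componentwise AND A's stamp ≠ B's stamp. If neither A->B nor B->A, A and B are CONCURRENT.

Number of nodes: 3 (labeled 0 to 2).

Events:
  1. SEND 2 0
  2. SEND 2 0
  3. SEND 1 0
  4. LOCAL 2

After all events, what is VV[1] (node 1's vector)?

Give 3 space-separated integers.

Initial: VV[0]=[0, 0, 0]
Initial: VV[1]=[0, 0, 0]
Initial: VV[2]=[0, 0, 0]
Event 1: SEND 2->0: VV[2][2]++ -> VV[2]=[0, 0, 1], msg_vec=[0, 0, 1]; VV[0]=max(VV[0],msg_vec) then VV[0][0]++ -> VV[0]=[1, 0, 1]
Event 2: SEND 2->0: VV[2][2]++ -> VV[2]=[0, 0, 2], msg_vec=[0, 0, 2]; VV[0]=max(VV[0],msg_vec) then VV[0][0]++ -> VV[0]=[2, 0, 2]
Event 3: SEND 1->0: VV[1][1]++ -> VV[1]=[0, 1, 0], msg_vec=[0, 1, 0]; VV[0]=max(VV[0],msg_vec) then VV[0][0]++ -> VV[0]=[3, 1, 2]
Event 4: LOCAL 2: VV[2][2]++ -> VV[2]=[0, 0, 3]
Final vectors: VV[0]=[3, 1, 2]; VV[1]=[0, 1, 0]; VV[2]=[0, 0, 3]

Answer: 0 1 0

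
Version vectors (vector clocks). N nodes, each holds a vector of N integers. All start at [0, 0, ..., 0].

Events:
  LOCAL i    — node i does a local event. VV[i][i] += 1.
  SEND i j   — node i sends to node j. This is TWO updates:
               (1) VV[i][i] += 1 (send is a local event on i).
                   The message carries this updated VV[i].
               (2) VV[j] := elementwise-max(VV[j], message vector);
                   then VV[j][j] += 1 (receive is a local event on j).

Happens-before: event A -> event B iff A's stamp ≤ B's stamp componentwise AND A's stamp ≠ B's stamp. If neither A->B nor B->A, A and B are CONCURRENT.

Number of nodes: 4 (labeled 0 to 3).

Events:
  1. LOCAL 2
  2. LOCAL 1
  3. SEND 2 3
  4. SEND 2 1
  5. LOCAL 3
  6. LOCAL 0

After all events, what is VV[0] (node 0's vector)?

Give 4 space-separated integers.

Answer: 1 0 0 0

Derivation:
Initial: VV[0]=[0, 0, 0, 0]
Initial: VV[1]=[0, 0, 0, 0]
Initial: VV[2]=[0, 0, 0, 0]
Initial: VV[3]=[0, 0, 0, 0]
Event 1: LOCAL 2: VV[2][2]++ -> VV[2]=[0, 0, 1, 0]
Event 2: LOCAL 1: VV[1][1]++ -> VV[1]=[0, 1, 0, 0]
Event 3: SEND 2->3: VV[2][2]++ -> VV[2]=[0, 0, 2, 0], msg_vec=[0, 0, 2, 0]; VV[3]=max(VV[3],msg_vec) then VV[3][3]++ -> VV[3]=[0, 0, 2, 1]
Event 4: SEND 2->1: VV[2][2]++ -> VV[2]=[0, 0, 3, 0], msg_vec=[0, 0, 3, 0]; VV[1]=max(VV[1],msg_vec) then VV[1][1]++ -> VV[1]=[0, 2, 3, 0]
Event 5: LOCAL 3: VV[3][3]++ -> VV[3]=[0, 0, 2, 2]
Event 6: LOCAL 0: VV[0][0]++ -> VV[0]=[1, 0, 0, 0]
Final vectors: VV[0]=[1, 0, 0, 0]; VV[1]=[0, 2, 3, 0]; VV[2]=[0, 0, 3, 0]; VV[3]=[0, 0, 2, 2]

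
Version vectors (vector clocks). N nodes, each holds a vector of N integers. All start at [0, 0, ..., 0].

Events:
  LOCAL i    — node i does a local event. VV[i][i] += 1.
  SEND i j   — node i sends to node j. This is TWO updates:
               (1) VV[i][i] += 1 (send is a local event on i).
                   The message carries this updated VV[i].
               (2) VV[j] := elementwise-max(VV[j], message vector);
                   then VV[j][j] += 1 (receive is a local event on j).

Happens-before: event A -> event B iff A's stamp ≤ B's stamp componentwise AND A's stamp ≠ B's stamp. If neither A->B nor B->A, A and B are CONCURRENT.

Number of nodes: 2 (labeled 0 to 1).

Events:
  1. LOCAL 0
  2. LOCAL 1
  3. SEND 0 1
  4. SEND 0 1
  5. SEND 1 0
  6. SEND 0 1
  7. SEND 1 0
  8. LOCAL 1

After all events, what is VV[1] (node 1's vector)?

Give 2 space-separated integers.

Answer: 5 7

Derivation:
Initial: VV[0]=[0, 0]
Initial: VV[1]=[0, 0]
Event 1: LOCAL 0: VV[0][0]++ -> VV[0]=[1, 0]
Event 2: LOCAL 1: VV[1][1]++ -> VV[1]=[0, 1]
Event 3: SEND 0->1: VV[0][0]++ -> VV[0]=[2, 0], msg_vec=[2, 0]; VV[1]=max(VV[1],msg_vec) then VV[1][1]++ -> VV[1]=[2, 2]
Event 4: SEND 0->1: VV[0][0]++ -> VV[0]=[3, 0], msg_vec=[3, 0]; VV[1]=max(VV[1],msg_vec) then VV[1][1]++ -> VV[1]=[3, 3]
Event 5: SEND 1->0: VV[1][1]++ -> VV[1]=[3, 4], msg_vec=[3, 4]; VV[0]=max(VV[0],msg_vec) then VV[0][0]++ -> VV[0]=[4, 4]
Event 6: SEND 0->1: VV[0][0]++ -> VV[0]=[5, 4], msg_vec=[5, 4]; VV[1]=max(VV[1],msg_vec) then VV[1][1]++ -> VV[1]=[5, 5]
Event 7: SEND 1->0: VV[1][1]++ -> VV[1]=[5, 6], msg_vec=[5, 6]; VV[0]=max(VV[0],msg_vec) then VV[0][0]++ -> VV[0]=[6, 6]
Event 8: LOCAL 1: VV[1][1]++ -> VV[1]=[5, 7]
Final vectors: VV[0]=[6, 6]; VV[1]=[5, 7]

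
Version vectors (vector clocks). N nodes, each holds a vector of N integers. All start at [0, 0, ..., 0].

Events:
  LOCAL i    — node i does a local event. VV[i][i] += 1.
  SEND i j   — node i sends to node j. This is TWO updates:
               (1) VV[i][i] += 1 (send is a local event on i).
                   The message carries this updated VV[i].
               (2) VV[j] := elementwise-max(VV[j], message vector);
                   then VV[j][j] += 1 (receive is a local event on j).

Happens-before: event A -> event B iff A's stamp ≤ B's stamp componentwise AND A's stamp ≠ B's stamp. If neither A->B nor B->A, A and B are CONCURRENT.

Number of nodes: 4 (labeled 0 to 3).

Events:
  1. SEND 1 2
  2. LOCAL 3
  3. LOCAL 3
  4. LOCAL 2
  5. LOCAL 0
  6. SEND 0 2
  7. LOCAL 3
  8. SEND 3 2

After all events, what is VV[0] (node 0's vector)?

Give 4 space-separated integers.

Answer: 2 0 0 0

Derivation:
Initial: VV[0]=[0, 0, 0, 0]
Initial: VV[1]=[0, 0, 0, 0]
Initial: VV[2]=[0, 0, 0, 0]
Initial: VV[3]=[0, 0, 0, 0]
Event 1: SEND 1->2: VV[1][1]++ -> VV[1]=[0, 1, 0, 0], msg_vec=[0, 1, 0, 0]; VV[2]=max(VV[2],msg_vec) then VV[2][2]++ -> VV[2]=[0, 1, 1, 0]
Event 2: LOCAL 3: VV[3][3]++ -> VV[3]=[0, 0, 0, 1]
Event 3: LOCAL 3: VV[3][3]++ -> VV[3]=[0, 0, 0, 2]
Event 4: LOCAL 2: VV[2][2]++ -> VV[2]=[0, 1, 2, 0]
Event 5: LOCAL 0: VV[0][0]++ -> VV[0]=[1, 0, 0, 0]
Event 6: SEND 0->2: VV[0][0]++ -> VV[0]=[2, 0, 0, 0], msg_vec=[2, 0, 0, 0]; VV[2]=max(VV[2],msg_vec) then VV[2][2]++ -> VV[2]=[2, 1, 3, 0]
Event 7: LOCAL 3: VV[3][3]++ -> VV[3]=[0, 0, 0, 3]
Event 8: SEND 3->2: VV[3][3]++ -> VV[3]=[0, 0, 0, 4], msg_vec=[0, 0, 0, 4]; VV[2]=max(VV[2],msg_vec) then VV[2][2]++ -> VV[2]=[2, 1, 4, 4]
Final vectors: VV[0]=[2, 0, 0, 0]; VV[1]=[0, 1, 0, 0]; VV[2]=[2, 1, 4, 4]; VV[3]=[0, 0, 0, 4]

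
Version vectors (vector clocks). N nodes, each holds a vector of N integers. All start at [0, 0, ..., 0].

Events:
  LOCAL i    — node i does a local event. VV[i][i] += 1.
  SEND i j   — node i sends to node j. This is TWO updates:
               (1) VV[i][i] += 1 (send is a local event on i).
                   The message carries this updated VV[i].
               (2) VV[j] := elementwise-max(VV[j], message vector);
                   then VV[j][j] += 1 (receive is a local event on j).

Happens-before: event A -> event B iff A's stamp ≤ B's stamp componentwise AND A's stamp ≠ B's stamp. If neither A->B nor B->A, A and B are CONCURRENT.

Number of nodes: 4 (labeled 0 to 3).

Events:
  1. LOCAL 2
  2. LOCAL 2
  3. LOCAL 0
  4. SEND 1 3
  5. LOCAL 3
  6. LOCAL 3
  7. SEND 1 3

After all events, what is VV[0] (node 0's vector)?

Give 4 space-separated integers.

Initial: VV[0]=[0, 0, 0, 0]
Initial: VV[1]=[0, 0, 0, 0]
Initial: VV[2]=[0, 0, 0, 0]
Initial: VV[3]=[0, 0, 0, 0]
Event 1: LOCAL 2: VV[2][2]++ -> VV[2]=[0, 0, 1, 0]
Event 2: LOCAL 2: VV[2][2]++ -> VV[2]=[0, 0, 2, 0]
Event 3: LOCAL 0: VV[0][0]++ -> VV[0]=[1, 0, 0, 0]
Event 4: SEND 1->3: VV[1][1]++ -> VV[1]=[0, 1, 0, 0], msg_vec=[0, 1, 0, 0]; VV[3]=max(VV[3],msg_vec) then VV[3][3]++ -> VV[3]=[0, 1, 0, 1]
Event 5: LOCAL 3: VV[3][3]++ -> VV[3]=[0, 1, 0, 2]
Event 6: LOCAL 3: VV[3][3]++ -> VV[3]=[0, 1, 0, 3]
Event 7: SEND 1->3: VV[1][1]++ -> VV[1]=[0, 2, 0, 0], msg_vec=[0, 2, 0, 0]; VV[3]=max(VV[3],msg_vec) then VV[3][3]++ -> VV[3]=[0, 2, 0, 4]
Final vectors: VV[0]=[1, 0, 0, 0]; VV[1]=[0, 2, 0, 0]; VV[2]=[0, 0, 2, 0]; VV[3]=[0, 2, 0, 4]

Answer: 1 0 0 0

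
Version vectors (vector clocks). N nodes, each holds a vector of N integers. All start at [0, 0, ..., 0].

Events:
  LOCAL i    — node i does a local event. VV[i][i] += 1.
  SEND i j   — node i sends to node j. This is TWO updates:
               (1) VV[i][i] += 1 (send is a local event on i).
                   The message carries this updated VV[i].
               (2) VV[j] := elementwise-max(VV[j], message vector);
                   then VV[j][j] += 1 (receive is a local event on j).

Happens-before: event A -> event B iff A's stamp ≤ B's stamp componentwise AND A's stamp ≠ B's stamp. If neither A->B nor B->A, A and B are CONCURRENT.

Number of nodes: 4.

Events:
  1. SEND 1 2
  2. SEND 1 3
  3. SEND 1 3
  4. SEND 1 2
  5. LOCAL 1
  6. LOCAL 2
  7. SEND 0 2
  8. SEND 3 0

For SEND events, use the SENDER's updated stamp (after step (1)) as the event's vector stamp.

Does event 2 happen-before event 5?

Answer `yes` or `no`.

Answer: yes

Derivation:
Initial: VV[0]=[0, 0, 0, 0]
Initial: VV[1]=[0, 0, 0, 0]
Initial: VV[2]=[0, 0, 0, 0]
Initial: VV[3]=[0, 0, 0, 0]
Event 1: SEND 1->2: VV[1][1]++ -> VV[1]=[0, 1, 0, 0], msg_vec=[0, 1, 0, 0]; VV[2]=max(VV[2],msg_vec) then VV[2][2]++ -> VV[2]=[0, 1, 1, 0]
Event 2: SEND 1->3: VV[1][1]++ -> VV[1]=[0, 2, 0, 0], msg_vec=[0, 2, 0, 0]; VV[3]=max(VV[3],msg_vec) then VV[3][3]++ -> VV[3]=[0, 2, 0, 1]
Event 3: SEND 1->3: VV[1][1]++ -> VV[1]=[0, 3, 0, 0], msg_vec=[0, 3, 0, 0]; VV[3]=max(VV[3],msg_vec) then VV[3][3]++ -> VV[3]=[0, 3, 0, 2]
Event 4: SEND 1->2: VV[1][1]++ -> VV[1]=[0, 4, 0, 0], msg_vec=[0, 4, 0, 0]; VV[2]=max(VV[2],msg_vec) then VV[2][2]++ -> VV[2]=[0, 4, 2, 0]
Event 5: LOCAL 1: VV[1][1]++ -> VV[1]=[0, 5, 0, 0]
Event 6: LOCAL 2: VV[2][2]++ -> VV[2]=[0, 4, 3, 0]
Event 7: SEND 0->2: VV[0][0]++ -> VV[0]=[1, 0, 0, 0], msg_vec=[1, 0, 0, 0]; VV[2]=max(VV[2],msg_vec) then VV[2][2]++ -> VV[2]=[1, 4, 4, 0]
Event 8: SEND 3->0: VV[3][3]++ -> VV[3]=[0, 3, 0, 3], msg_vec=[0, 3, 0, 3]; VV[0]=max(VV[0],msg_vec) then VV[0][0]++ -> VV[0]=[2, 3, 0, 3]
Event 2 stamp: [0, 2, 0, 0]
Event 5 stamp: [0, 5, 0, 0]
[0, 2, 0, 0] <= [0, 5, 0, 0]? True. Equal? False. Happens-before: True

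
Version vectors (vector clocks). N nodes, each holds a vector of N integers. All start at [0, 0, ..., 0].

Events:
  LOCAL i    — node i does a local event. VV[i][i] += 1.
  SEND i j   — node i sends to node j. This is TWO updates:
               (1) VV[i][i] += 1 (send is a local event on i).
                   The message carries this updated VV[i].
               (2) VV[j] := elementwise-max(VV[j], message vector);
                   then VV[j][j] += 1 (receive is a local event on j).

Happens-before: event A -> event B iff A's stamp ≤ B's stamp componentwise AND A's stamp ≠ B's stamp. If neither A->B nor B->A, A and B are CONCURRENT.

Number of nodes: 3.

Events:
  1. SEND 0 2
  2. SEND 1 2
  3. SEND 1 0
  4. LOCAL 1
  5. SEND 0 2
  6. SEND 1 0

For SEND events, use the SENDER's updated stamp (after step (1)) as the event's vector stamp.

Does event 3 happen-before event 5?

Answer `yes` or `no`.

Answer: yes

Derivation:
Initial: VV[0]=[0, 0, 0]
Initial: VV[1]=[0, 0, 0]
Initial: VV[2]=[0, 0, 0]
Event 1: SEND 0->2: VV[0][0]++ -> VV[0]=[1, 0, 0], msg_vec=[1, 0, 0]; VV[2]=max(VV[2],msg_vec) then VV[2][2]++ -> VV[2]=[1, 0, 1]
Event 2: SEND 1->2: VV[1][1]++ -> VV[1]=[0, 1, 0], msg_vec=[0, 1, 0]; VV[2]=max(VV[2],msg_vec) then VV[2][2]++ -> VV[2]=[1, 1, 2]
Event 3: SEND 1->0: VV[1][1]++ -> VV[1]=[0, 2, 0], msg_vec=[0, 2, 0]; VV[0]=max(VV[0],msg_vec) then VV[0][0]++ -> VV[0]=[2, 2, 0]
Event 4: LOCAL 1: VV[1][1]++ -> VV[1]=[0, 3, 0]
Event 5: SEND 0->2: VV[0][0]++ -> VV[0]=[3, 2, 0], msg_vec=[3, 2, 0]; VV[2]=max(VV[2],msg_vec) then VV[2][2]++ -> VV[2]=[3, 2, 3]
Event 6: SEND 1->0: VV[1][1]++ -> VV[1]=[0, 4, 0], msg_vec=[0, 4, 0]; VV[0]=max(VV[0],msg_vec) then VV[0][0]++ -> VV[0]=[4, 4, 0]
Event 3 stamp: [0, 2, 0]
Event 5 stamp: [3, 2, 0]
[0, 2, 0] <= [3, 2, 0]? True. Equal? False. Happens-before: True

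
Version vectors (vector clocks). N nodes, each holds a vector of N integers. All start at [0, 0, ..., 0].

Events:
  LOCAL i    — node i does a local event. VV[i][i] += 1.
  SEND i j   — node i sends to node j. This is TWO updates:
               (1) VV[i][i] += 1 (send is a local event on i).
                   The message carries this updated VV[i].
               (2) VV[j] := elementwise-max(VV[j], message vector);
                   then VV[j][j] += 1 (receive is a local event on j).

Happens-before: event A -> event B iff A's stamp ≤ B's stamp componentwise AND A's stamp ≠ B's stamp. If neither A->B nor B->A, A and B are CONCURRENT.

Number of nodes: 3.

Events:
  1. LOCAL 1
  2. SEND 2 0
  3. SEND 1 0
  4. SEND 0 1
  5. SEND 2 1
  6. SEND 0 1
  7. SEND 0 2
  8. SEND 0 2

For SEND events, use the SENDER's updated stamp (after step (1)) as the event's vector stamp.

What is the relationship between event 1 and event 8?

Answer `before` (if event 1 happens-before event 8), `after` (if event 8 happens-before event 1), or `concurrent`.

Answer: before

Derivation:
Initial: VV[0]=[0, 0, 0]
Initial: VV[1]=[0, 0, 0]
Initial: VV[2]=[0, 0, 0]
Event 1: LOCAL 1: VV[1][1]++ -> VV[1]=[0, 1, 0]
Event 2: SEND 2->0: VV[2][2]++ -> VV[2]=[0, 0, 1], msg_vec=[0, 0, 1]; VV[0]=max(VV[0],msg_vec) then VV[0][0]++ -> VV[0]=[1, 0, 1]
Event 3: SEND 1->0: VV[1][1]++ -> VV[1]=[0, 2, 0], msg_vec=[0, 2, 0]; VV[0]=max(VV[0],msg_vec) then VV[0][0]++ -> VV[0]=[2, 2, 1]
Event 4: SEND 0->1: VV[0][0]++ -> VV[0]=[3, 2, 1], msg_vec=[3, 2, 1]; VV[1]=max(VV[1],msg_vec) then VV[1][1]++ -> VV[1]=[3, 3, 1]
Event 5: SEND 2->1: VV[2][2]++ -> VV[2]=[0, 0, 2], msg_vec=[0, 0, 2]; VV[1]=max(VV[1],msg_vec) then VV[1][1]++ -> VV[1]=[3, 4, 2]
Event 6: SEND 0->1: VV[0][0]++ -> VV[0]=[4, 2, 1], msg_vec=[4, 2, 1]; VV[1]=max(VV[1],msg_vec) then VV[1][1]++ -> VV[1]=[4, 5, 2]
Event 7: SEND 0->2: VV[0][0]++ -> VV[0]=[5, 2, 1], msg_vec=[5, 2, 1]; VV[2]=max(VV[2],msg_vec) then VV[2][2]++ -> VV[2]=[5, 2, 3]
Event 8: SEND 0->2: VV[0][0]++ -> VV[0]=[6, 2, 1], msg_vec=[6, 2, 1]; VV[2]=max(VV[2],msg_vec) then VV[2][2]++ -> VV[2]=[6, 2, 4]
Event 1 stamp: [0, 1, 0]
Event 8 stamp: [6, 2, 1]
[0, 1, 0] <= [6, 2, 1]? True
[6, 2, 1] <= [0, 1, 0]? False
Relation: before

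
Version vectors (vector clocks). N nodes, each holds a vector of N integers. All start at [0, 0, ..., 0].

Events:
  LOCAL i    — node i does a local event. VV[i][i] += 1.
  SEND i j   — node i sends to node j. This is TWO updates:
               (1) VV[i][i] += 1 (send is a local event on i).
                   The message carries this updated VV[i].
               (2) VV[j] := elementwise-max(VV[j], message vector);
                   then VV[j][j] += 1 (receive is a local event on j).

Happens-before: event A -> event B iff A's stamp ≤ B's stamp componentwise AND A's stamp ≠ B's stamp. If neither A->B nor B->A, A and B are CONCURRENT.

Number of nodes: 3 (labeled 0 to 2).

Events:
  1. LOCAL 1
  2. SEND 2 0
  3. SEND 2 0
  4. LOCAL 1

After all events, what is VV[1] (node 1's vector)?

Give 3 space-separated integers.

Answer: 0 2 0

Derivation:
Initial: VV[0]=[0, 0, 0]
Initial: VV[1]=[0, 0, 0]
Initial: VV[2]=[0, 0, 0]
Event 1: LOCAL 1: VV[1][1]++ -> VV[1]=[0, 1, 0]
Event 2: SEND 2->0: VV[2][2]++ -> VV[2]=[0, 0, 1], msg_vec=[0, 0, 1]; VV[0]=max(VV[0],msg_vec) then VV[0][0]++ -> VV[0]=[1, 0, 1]
Event 3: SEND 2->0: VV[2][2]++ -> VV[2]=[0, 0, 2], msg_vec=[0, 0, 2]; VV[0]=max(VV[0],msg_vec) then VV[0][0]++ -> VV[0]=[2, 0, 2]
Event 4: LOCAL 1: VV[1][1]++ -> VV[1]=[0, 2, 0]
Final vectors: VV[0]=[2, 0, 2]; VV[1]=[0, 2, 0]; VV[2]=[0, 0, 2]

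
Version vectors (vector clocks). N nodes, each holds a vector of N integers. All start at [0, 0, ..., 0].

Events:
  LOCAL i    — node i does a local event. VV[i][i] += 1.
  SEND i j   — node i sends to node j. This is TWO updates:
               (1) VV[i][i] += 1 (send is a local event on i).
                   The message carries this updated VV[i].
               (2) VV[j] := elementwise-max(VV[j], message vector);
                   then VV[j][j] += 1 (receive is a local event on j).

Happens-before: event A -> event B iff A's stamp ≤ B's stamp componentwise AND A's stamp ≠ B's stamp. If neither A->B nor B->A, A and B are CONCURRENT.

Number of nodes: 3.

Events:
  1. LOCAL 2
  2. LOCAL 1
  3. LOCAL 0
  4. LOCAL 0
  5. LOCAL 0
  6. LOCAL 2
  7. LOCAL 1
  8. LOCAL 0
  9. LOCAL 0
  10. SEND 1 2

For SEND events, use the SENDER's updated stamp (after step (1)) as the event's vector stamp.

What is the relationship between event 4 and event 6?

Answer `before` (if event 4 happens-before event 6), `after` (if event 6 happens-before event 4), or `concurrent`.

Initial: VV[0]=[0, 0, 0]
Initial: VV[1]=[0, 0, 0]
Initial: VV[2]=[0, 0, 0]
Event 1: LOCAL 2: VV[2][2]++ -> VV[2]=[0, 0, 1]
Event 2: LOCAL 1: VV[1][1]++ -> VV[1]=[0, 1, 0]
Event 3: LOCAL 0: VV[0][0]++ -> VV[0]=[1, 0, 0]
Event 4: LOCAL 0: VV[0][0]++ -> VV[0]=[2, 0, 0]
Event 5: LOCAL 0: VV[0][0]++ -> VV[0]=[3, 0, 0]
Event 6: LOCAL 2: VV[2][2]++ -> VV[2]=[0, 0, 2]
Event 7: LOCAL 1: VV[1][1]++ -> VV[1]=[0, 2, 0]
Event 8: LOCAL 0: VV[0][0]++ -> VV[0]=[4, 0, 0]
Event 9: LOCAL 0: VV[0][0]++ -> VV[0]=[5, 0, 0]
Event 10: SEND 1->2: VV[1][1]++ -> VV[1]=[0, 3, 0], msg_vec=[0, 3, 0]; VV[2]=max(VV[2],msg_vec) then VV[2][2]++ -> VV[2]=[0, 3, 3]
Event 4 stamp: [2, 0, 0]
Event 6 stamp: [0, 0, 2]
[2, 0, 0] <= [0, 0, 2]? False
[0, 0, 2] <= [2, 0, 0]? False
Relation: concurrent

Answer: concurrent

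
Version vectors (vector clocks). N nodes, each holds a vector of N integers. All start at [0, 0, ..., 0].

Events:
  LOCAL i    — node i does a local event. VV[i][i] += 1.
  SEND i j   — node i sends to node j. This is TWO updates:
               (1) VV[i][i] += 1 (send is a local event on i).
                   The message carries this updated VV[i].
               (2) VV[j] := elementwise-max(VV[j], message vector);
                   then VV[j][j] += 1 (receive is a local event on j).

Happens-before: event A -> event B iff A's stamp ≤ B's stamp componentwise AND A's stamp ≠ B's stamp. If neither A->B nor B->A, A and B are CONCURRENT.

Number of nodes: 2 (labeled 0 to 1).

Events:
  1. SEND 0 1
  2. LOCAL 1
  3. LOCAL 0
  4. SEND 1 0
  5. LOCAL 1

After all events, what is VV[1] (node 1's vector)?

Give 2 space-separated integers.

Initial: VV[0]=[0, 0]
Initial: VV[1]=[0, 0]
Event 1: SEND 0->1: VV[0][0]++ -> VV[0]=[1, 0], msg_vec=[1, 0]; VV[1]=max(VV[1],msg_vec) then VV[1][1]++ -> VV[1]=[1, 1]
Event 2: LOCAL 1: VV[1][1]++ -> VV[1]=[1, 2]
Event 3: LOCAL 0: VV[0][0]++ -> VV[0]=[2, 0]
Event 4: SEND 1->0: VV[1][1]++ -> VV[1]=[1, 3], msg_vec=[1, 3]; VV[0]=max(VV[0],msg_vec) then VV[0][0]++ -> VV[0]=[3, 3]
Event 5: LOCAL 1: VV[1][1]++ -> VV[1]=[1, 4]
Final vectors: VV[0]=[3, 3]; VV[1]=[1, 4]

Answer: 1 4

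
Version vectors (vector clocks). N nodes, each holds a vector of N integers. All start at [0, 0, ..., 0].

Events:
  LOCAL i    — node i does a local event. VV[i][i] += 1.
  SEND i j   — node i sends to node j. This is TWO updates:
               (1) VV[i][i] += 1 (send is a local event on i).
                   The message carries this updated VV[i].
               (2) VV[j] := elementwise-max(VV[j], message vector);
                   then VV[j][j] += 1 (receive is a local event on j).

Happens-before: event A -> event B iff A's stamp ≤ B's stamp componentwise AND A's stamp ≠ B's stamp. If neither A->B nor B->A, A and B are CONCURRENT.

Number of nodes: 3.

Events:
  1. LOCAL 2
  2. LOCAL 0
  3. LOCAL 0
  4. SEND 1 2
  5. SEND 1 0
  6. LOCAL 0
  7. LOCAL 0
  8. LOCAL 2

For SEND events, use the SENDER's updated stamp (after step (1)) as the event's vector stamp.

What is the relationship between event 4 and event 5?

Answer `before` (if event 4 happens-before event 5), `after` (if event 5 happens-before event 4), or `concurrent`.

Initial: VV[0]=[0, 0, 0]
Initial: VV[1]=[0, 0, 0]
Initial: VV[2]=[0, 0, 0]
Event 1: LOCAL 2: VV[2][2]++ -> VV[2]=[0, 0, 1]
Event 2: LOCAL 0: VV[0][0]++ -> VV[0]=[1, 0, 0]
Event 3: LOCAL 0: VV[0][0]++ -> VV[0]=[2, 0, 0]
Event 4: SEND 1->2: VV[1][1]++ -> VV[1]=[0, 1, 0], msg_vec=[0, 1, 0]; VV[2]=max(VV[2],msg_vec) then VV[2][2]++ -> VV[2]=[0, 1, 2]
Event 5: SEND 1->0: VV[1][1]++ -> VV[1]=[0, 2, 0], msg_vec=[0, 2, 0]; VV[0]=max(VV[0],msg_vec) then VV[0][0]++ -> VV[0]=[3, 2, 0]
Event 6: LOCAL 0: VV[0][0]++ -> VV[0]=[4, 2, 0]
Event 7: LOCAL 0: VV[0][0]++ -> VV[0]=[5, 2, 0]
Event 8: LOCAL 2: VV[2][2]++ -> VV[2]=[0, 1, 3]
Event 4 stamp: [0, 1, 0]
Event 5 stamp: [0, 2, 0]
[0, 1, 0] <= [0, 2, 0]? True
[0, 2, 0] <= [0, 1, 0]? False
Relation: before

Answer: before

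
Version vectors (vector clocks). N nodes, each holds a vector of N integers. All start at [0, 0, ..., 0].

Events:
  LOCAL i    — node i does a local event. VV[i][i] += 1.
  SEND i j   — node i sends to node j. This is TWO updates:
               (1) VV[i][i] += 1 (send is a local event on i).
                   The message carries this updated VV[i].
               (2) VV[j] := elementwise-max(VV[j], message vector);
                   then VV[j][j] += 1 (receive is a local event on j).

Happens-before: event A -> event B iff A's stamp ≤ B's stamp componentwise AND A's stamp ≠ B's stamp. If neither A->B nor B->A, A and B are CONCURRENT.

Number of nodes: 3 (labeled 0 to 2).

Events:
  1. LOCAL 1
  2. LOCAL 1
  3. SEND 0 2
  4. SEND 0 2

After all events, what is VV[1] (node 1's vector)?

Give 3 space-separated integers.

Initial: VV[0]=[0, 0, 0]
Initial: VV[1]=[0, 0, 0]
Initial: VV[2]=[0, 0, 0]
Event 1: LOCAL 1: VV[1][1]++ -> VV[1]=[0, 1, 0]
Event 2: LOCAL 1: VV[1][1]++ -> VV[1]=[0, 2, 0]
Event 3: SEND 0->2: VV[0][0]++ -> VV[0]=[1, 0, 0], msg_vec=[1, 0, 0]; VV[2]=max(VV[2],msg_vec) then VV[2][2]++ -> VV[2]=[1, 0, 1]
Event 4: SEND 0->2: VV[0][0]++ -> VV[0]=[2, 0, 0], msg_vec=[2, 0, 0]; VV[2]=max(VV[2],msg_vec) then VV[2][2]++ -> VV[2]=[2, 0, 2]
Final vectors: VV[0]=[2, 0, 0]; VV[1]=[0, 2, 0]; VV[2]=[2, 0, 2]

Answer: 0 2 0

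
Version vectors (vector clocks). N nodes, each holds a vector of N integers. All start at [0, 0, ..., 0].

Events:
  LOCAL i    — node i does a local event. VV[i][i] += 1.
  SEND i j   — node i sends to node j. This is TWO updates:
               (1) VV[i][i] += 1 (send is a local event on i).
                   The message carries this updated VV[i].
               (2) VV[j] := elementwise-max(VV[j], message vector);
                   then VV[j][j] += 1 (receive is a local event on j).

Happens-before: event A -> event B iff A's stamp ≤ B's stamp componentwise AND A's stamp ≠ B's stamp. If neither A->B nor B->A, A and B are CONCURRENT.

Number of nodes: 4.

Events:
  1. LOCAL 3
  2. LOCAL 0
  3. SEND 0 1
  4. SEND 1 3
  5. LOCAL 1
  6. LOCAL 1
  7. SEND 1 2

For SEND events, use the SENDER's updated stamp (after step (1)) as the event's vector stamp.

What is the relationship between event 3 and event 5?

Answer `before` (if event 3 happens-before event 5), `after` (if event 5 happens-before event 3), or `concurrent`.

Initial: VV[0]=[0, 0, 0, 0]
Initial: VV[1]=[0, 0, 0, 0]
Initial: VV[2]=[0, 0, 0, 0]
Initial: VV[3]=[0, 0, 0, 0]
Event 1: LOCAL 3: VV[3][3]++ -> VV[3]=[0, 0, 0, 1]
Event 2: LOCAL 0: VV[0][0]++ -> VV[0]=[1, 0, 0, 0]
Event 3: SEND 0->1: VV[0][0]++ -> VV[0]=[2, 0, 0, 0], msg_vec=[2, 0, 0, 0]; VV[1]=max(VV[1],msg_vec) then VV[1][1]++ -> VV[1]=[2, 1, 0, 0]
Event 4: SEND 1->3: VV[1][1]++ -> VV[1]=[2, 2, 0, 0], msg_vec=[2, 2, 0, 0]; VV[3]=max(VV[3],msg_vec) then VV[3][3]++ -> VV[3]=[2, 2, 0, 2]
Event 5: LOCAL 1: VV[1][1]++ -> VV[1]=[2, 3, 0, 0]
Event 6: LOCAL 1: VV[1][1]++ -> VV[1]=[2, 4, 0, 0]
Event 7: SEND 1->2: VV[1][1]++ -> VV[1]=[2, 5, 0, 0], msg_vec=[2, 5, 0, 0]; VV[2]=max(VV[2],msg_vec) then VV[2][2]++ -> VV[2]=[2, 5, 1, 0]
Event 3 stamp: [2, 0, 0, 0]
Event 5 stamp: [2, 3, 0, 0]
[2, 0, 0, 0] <= [2, 3, 0, 0]? True
[2, 3, 0, 0] <= [2, 0, 0, 0]? False
Relation: before

Answer: before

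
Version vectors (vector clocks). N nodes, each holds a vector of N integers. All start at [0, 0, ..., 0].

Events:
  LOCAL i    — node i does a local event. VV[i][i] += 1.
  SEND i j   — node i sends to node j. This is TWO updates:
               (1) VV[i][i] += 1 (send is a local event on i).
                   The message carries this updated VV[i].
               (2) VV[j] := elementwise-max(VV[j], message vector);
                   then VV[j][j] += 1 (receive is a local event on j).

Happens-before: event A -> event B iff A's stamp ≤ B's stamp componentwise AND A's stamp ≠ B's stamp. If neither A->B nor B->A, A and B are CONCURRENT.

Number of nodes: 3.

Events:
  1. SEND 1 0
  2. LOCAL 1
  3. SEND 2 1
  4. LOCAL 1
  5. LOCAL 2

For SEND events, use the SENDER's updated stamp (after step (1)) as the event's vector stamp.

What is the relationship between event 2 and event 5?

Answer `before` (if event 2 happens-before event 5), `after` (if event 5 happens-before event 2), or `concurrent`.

Initial: VV[0]=[0, 0, 0]
Initial: VV[1]=[0, 0, 0]
Initial: VV[2]=[0, 0, 0]
Event 1: SEND 1->0: VV[1][1]++ -> VV[1]=[0, 1, 0], msg_vec=[0, 1, 0]; VV[0]=max(VV[0],msg_vec) then VV[0][0]++ -> VV[0]=[1, 1, 0]
Event 2: LOCAL 1: VV[1][1]++ -> VV[1]=[0, 2, 0]
Event 3: SEND 2->1: VV[2][2]++ -> VV[2]=[0, 0, 1], msg_vec=[0, 0, 1]; VV[1]=max(VV[1],msg_vec) then VV[1][1]++ -> VV[1]=[0, 3, 1]
Event 4: LOCAL 1: VV[1][1]++ -> VV[1]=[0, 4, 1]
Event 5: LOCAL 2: VV[2][2]++ -> VV[2]=[0, 0, 2]
Event 2 stamp: [0, 2, 0]
Event 5 stamp: [0, 0, 2]
[0, 2, 0] <= [0, 0, 2]? False
[0, 0, 2] <= [0, 2, 0]? False
Relation: concurrent

Answer: concurrent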